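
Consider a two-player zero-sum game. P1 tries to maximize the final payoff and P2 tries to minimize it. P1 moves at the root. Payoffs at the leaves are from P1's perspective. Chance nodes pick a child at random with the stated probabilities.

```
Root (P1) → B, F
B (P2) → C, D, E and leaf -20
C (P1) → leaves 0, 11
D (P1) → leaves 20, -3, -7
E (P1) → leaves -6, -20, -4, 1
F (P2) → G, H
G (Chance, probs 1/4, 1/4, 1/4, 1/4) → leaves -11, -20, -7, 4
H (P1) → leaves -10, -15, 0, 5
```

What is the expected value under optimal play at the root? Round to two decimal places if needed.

-8.5

C (P1): max(0, 11) = 11
D (P1): max(20, -3, -7) = 20
E (P1): max(-6, -20, -4, 1) = 1
B (P2): min(11, 20, 1, -20) = -20
G (Chance): 1/4·-11 + 1/4·-20 + 1/4·-7 + 1/4·4 = -8.5
H (P1): max(-10, -15, 0, 5) = 5
F (P2): min(-8.5, 5) = -8.5
Root (P1): max(-20, -8.5) = -8.5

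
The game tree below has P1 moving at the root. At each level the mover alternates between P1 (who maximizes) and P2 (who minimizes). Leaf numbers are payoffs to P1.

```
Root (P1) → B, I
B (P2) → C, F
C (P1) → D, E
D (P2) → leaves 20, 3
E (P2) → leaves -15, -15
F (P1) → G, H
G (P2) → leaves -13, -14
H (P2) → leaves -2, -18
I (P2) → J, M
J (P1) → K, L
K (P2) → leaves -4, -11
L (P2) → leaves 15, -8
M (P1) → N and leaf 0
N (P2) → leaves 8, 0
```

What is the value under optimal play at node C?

D: min(20, 3) = 3
E: min(-15, -15) = -15
C: max(3, -15) = 3

3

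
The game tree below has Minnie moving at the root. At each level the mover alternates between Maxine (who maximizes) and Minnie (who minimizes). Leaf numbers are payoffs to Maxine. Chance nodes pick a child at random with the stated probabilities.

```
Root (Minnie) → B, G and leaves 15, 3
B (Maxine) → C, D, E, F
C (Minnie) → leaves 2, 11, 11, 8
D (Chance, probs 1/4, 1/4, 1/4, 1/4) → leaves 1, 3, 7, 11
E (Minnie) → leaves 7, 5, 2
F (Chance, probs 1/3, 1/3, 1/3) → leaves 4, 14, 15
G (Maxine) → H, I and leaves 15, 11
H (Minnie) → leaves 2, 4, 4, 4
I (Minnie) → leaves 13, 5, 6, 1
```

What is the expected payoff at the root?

3

C (Minnie): min(2, 11, 11, 8) = 2
D (Chance): 1/4·1 + 1/4·3 + 1/4·7 + 1/4·11 = 5.5
E (Minnie): min(7, 5, 2) = 2
F (Chance): 1/3·4 + 1/3·14 + 1/3·15 = 11
B (Maxine): max(2, 5.5, 2, 11) = 11
H (Minnie): min(2, 4, 4, 4) = 2
I (Minnie): min(13, 5, 6, 1) = 1
G (Maxine): max(2, 1, 15, 11) = 15
Root (Minnie): min(11, 15, 15, 3) = 3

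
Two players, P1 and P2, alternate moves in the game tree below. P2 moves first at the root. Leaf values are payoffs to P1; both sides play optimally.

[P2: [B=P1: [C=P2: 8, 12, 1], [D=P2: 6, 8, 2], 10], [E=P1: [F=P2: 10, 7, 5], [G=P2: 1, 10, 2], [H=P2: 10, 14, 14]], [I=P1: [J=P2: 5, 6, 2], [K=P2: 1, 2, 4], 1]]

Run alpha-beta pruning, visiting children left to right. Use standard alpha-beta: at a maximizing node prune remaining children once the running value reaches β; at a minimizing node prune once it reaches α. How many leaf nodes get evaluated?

19

C [α=-∞,β=+∞]: v=1
D [α=1,β=+∞]: v=2
B [α=-∞,β=+∞]: v=10
F [α=-∞,β=10]: v=5
G [α=5,β=10]: v=1 after child 1 ≤ α → α-cutoff, skip 2
H [α=5,β=10]: v=10
E [α=-∞,β=10]: v=10
J [α=-∞,β=10]: v=2
K [α=2,β=10]: v=1 after child 1 ≤ α → α-cutoff, skip 2
I [α=-∞,β=10]: v=2
Root [α=-∞,β=+∞]: v=2
Leaves evaluated: 19 of 23.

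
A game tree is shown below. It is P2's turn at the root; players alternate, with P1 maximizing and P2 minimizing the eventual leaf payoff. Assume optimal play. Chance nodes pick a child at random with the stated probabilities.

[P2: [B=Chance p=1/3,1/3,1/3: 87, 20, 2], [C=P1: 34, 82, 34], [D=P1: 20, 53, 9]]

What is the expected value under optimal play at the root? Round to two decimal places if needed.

36.33

B (Chance): 1/3·87 + 1/3·20 + 1/3·2 = 36.33
C (P1): max(34, 82, 34) = 82
D (P1): max(20, 53, 9) = 53
Root (P2): min(36.33, 82, 53) = 36.33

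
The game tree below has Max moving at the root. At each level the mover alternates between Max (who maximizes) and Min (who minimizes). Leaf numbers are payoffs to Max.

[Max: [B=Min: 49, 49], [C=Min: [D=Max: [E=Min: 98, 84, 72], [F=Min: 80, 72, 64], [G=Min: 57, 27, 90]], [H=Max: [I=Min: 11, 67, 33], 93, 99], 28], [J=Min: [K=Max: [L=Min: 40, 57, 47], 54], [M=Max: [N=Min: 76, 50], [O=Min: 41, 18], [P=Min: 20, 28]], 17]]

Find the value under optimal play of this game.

B (Min): min(49, 49) = 49
E (Min): min(98, 84, 72) = 72
F (Min): min(80, 72, 64) = 64
G (Min): min(57, 27, 90) = 27
D (Max): max(72, 64, 27) = 72
I (Min): min(11, 67, 33) = 11
H (Max): max(11, 93, 99) = 99
C (Min): min(72, 99, 28) = 28
L (Min): min(40, 57, 47) = 40
K (Max): max(40, 54) = 54
N (Min): min(76, 50) = 50
O (Min): min(41, 18) = 18
P (Min): min(20, 28) = 20
M (Max): max(50, 18, 20) = 50
J (Min): min(54, 50, 17) = 17
Root (Max): max(49, 28, 17) = 49

49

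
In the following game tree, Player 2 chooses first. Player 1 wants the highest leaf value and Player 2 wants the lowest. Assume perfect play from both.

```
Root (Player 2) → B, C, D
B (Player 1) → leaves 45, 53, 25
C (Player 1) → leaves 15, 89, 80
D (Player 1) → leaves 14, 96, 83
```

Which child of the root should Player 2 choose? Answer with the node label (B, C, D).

B

B (Player 1): max(45, 53, 25) = 53
C (Player 1): max(15, 89, 80) = 89
D (Player 1): max(14, 96, 83) = 96
Root (Player 2): min(53, 89, 96) = 53
Player 2 picks the child with the lowest value: B (value 53).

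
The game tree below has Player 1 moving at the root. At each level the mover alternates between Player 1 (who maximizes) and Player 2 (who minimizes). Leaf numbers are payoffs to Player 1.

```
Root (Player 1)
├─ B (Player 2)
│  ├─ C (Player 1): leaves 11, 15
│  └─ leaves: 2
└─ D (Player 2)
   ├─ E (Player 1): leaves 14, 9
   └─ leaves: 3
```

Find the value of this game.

C (Player 1): max(11, 15) = 15
B (Player 2): min(15, 2) = 2
E (Player 1): max(14, 9) = 14
D (Player 2): min(14, 3) = 3
Root (Player 1): max(2, 3) = 3

3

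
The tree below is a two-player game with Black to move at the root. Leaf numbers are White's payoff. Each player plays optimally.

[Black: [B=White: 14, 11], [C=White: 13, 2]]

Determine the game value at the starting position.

13

B (White): max(14, 11) = 14
C (White): max(13, 2) = 13
Root (Black): min(14, 13) = 13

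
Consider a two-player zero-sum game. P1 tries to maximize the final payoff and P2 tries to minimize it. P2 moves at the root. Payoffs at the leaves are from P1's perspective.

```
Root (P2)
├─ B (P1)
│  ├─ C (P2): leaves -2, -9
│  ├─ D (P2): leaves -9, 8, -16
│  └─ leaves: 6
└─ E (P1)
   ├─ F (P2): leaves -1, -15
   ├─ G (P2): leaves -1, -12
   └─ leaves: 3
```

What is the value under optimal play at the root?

3

C (P2): min(-2, -9) = -9
D (P2): min(-9, 8, -16) = -16
B (P1): max(-9, -16, 6) = 6
F (P2): min(-1, -15) = -15
G (P2): min(-1, -12) = -12
E (P1): max(-15, -12, 3) = 3
Root (P2): min(6, 3) = 3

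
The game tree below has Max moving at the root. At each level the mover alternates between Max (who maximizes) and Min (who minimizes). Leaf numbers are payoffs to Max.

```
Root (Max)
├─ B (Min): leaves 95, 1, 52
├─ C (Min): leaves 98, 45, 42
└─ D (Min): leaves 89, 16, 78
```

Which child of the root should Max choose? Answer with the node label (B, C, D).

C

B (Min): min(95, 1, 52) = 1
C (Min): min(98, 45, 42) = 42
D (Min): min(89, 16, 78) = 16
Root (Max): max(1, 42, 16) = 42
Max picks the child with the highest value: C (value 42).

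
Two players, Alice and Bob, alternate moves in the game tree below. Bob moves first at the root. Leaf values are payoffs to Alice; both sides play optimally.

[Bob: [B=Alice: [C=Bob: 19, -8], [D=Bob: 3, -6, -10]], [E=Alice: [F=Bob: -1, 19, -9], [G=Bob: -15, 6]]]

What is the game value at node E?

F: min(-1, 19, -9) = -9
G: min(-15, 6) = -15
E: max(-9, -15) = -9

-9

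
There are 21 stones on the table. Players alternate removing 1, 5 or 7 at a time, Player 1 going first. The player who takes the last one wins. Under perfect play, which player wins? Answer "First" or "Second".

First

W/L table (W = player to move can force a win):
i:   0  1  2  3  4  5  6  7  8  9 10 11 12 13 14 15 16 17 18 19 20 21
     L  W  L  W  L  W  L  W  L  W  L  W  L  W  L  W  L  W  L  W  L  W
Position 21 is W, so the first player wins.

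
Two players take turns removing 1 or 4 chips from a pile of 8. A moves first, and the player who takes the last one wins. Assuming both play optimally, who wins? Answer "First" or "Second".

Compute winning (W) and losing (L) positions by backward induction:
i:   0  1  2  3  4  5  6  7  8
     L  W  L  W  W  L  W  L  W
Position 8 is W, so the first player wins.

First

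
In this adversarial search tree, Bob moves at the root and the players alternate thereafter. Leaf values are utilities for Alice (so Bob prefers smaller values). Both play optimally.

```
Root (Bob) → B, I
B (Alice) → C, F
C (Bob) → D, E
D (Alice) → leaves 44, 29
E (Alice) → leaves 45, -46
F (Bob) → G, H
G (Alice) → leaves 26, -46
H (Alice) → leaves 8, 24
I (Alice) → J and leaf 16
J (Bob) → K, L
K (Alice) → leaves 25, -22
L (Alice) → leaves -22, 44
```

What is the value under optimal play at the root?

25

D (Alice): max(44, 29) = 44
E (Alice): max(45, -46) = 45
C (Bob): min(44, 45) = 44
G (Alice): max(26, -46) = 26
H (Alice): max(8, 24) = 24
F (Bob): min(26, 24) = 24
B (Alice): max(44, 24) = 44
K (Alice): max(25, -22) = 25
L (Alice): max(-22, 44) = 44
J (Bob): min(25, 44) = 25
I (Alice): max(25, 16) = 25
Root (Bob): min(44, 25) = 25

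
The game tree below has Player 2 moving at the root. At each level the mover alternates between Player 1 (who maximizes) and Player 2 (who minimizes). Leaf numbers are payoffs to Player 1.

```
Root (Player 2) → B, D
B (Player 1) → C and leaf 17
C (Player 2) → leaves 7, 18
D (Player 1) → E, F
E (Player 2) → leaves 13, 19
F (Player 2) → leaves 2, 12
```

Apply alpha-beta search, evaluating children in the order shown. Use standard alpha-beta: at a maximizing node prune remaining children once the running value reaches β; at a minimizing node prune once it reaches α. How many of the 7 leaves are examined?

6

C [α=-∞,β=+∞]: v=7
B [α=-∞,β=+∞]: v=17
E [α=-∞,β=17]: v=13
F [α=13,β=17]: v=2 after child 1 ≤ α → α-cutoff, skip 1
D [α=-∞,β=17]: v=13
Root [α=-∞,β=+∞]: v=13
Leaves evaluated: 6 of 7.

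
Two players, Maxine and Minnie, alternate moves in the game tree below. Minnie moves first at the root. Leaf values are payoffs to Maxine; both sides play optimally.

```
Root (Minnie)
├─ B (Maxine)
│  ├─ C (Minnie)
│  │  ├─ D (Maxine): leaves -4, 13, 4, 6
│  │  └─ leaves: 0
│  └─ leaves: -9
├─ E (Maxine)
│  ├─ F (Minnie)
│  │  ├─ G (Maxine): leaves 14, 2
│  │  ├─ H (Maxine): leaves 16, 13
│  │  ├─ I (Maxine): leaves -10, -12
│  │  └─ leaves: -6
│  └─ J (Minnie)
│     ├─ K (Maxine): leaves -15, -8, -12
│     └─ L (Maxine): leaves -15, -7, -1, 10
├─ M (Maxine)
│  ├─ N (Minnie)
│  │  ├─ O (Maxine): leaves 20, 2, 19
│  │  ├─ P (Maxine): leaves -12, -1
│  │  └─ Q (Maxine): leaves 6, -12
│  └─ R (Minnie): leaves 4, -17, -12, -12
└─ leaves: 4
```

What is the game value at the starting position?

D (Maxine): max(-4, 13, 4, 6) = 13
C (Minnie): min(13, 0) = 0
B (Maxine): max(0, -9) = 0
G (Maxine): max(14, 2) = 14
H (Maxine): max(16, 13) = 16
I (Maxine): max(-10, -12) = -10
F (Minnie): min(14, 16, -10, -6) = -10
K (Maxine): max(-15, -8, -12) = -8
L (Maxine): max(-15, -7, -1, 10) = 10
J (Minnie): min(-8, 10) = -8
E (Maxine): max(-10, -8) = -8
O (Maxine): max(20, 2, 19) = 20
P (Maxine): max(-12, -1) = -1
Q (Maxine): max(6, -12) = 6
N (Minnie): min(20, -1, 6) = -1
R (Minnie): min(4, -17, -12, -12) = -17
M (Maxine): max(-1, -17) = -1
Root (Minnie): min(0, -8, -1, 4) = -8

-8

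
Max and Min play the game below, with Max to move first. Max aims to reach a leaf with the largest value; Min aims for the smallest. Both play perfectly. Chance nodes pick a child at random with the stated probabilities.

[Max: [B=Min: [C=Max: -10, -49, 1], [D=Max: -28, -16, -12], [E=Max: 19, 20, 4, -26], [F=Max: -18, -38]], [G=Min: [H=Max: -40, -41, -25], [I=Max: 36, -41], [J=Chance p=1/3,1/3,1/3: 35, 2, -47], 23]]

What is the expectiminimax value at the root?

-18

C (Max): max(-10, -49, 1) = 1
D (Max): max(-28, -16, -12) = -12
E (Max): max(19, 20, 4, -26) = 20
F (Max): max(-18, -38) = -18
B (Min): min(1, -12, 20, -18) = -18
H (Max): max(-40, -41, -25) = -25
I (Max): max(36, -41) = 36
J (Chance): 1/3·35 + 1/3·2 + 1/3·-47 = -3.33
G (Min): min(-25, 36, -3.33, 23) = -25
Root (Max): max(-18, -25) = -18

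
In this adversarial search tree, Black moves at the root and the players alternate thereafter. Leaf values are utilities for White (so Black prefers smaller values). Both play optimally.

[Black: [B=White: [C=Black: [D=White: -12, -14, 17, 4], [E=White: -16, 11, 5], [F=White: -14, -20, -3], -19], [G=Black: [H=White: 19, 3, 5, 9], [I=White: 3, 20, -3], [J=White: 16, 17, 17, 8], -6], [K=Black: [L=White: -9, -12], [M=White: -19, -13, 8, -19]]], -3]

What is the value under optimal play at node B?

-6

D: max(-12, -14, 17, 4) = 17
E: max(-16, 11, 5) = 11
F: max(-14, -20, -3) = -3
C: min(17, 11, -3, -19) = -19
H: max(19, 3, 5, 9) = 19
I: max(3, 20, -3) = 20
J: max(16, 17, 17, 8) = 17
G: min(19, 20, 17, -6) = -6
L: max(-9, -12) = -9
M: max(-19, -13, 8, -19) = 8
K: min(-9, 8) = -9
B: max(-19, -6, -9) = -6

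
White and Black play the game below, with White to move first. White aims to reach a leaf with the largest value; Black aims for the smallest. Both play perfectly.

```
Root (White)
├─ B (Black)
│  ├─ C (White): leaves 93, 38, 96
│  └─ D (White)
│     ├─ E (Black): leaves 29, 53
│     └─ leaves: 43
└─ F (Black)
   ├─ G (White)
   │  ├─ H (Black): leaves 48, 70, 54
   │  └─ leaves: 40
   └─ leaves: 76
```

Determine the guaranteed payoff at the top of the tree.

C (White): max(93, 38, 96) = 96
E (Black): min(29, 53) = 29
D (White): max(29, 43) = 43
B (Black): min(96, 43) = 43
H (Black): min(48, 70, 54) = 48
G (White): max(48, 40) = 48
F (Black): min(48, 76) = 48
Root (White): max(43, 48) = 48

48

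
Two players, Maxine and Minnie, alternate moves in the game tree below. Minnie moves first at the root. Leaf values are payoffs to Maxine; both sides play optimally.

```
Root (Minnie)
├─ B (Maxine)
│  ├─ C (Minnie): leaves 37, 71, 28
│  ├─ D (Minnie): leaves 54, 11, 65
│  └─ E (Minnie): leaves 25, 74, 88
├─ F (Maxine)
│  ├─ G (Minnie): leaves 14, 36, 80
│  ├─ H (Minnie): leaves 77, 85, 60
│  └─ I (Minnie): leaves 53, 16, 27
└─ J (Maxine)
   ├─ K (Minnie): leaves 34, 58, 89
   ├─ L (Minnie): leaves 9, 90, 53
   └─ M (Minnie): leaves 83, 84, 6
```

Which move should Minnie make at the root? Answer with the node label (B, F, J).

B

C (Minnie): min(37, 71, 28) = 28
D (Minnie): min(54, 11, 65) = 11
E (Minnie): min(25, 74, 88) = 25
B (Maxine): max(28, 11, 25) = 28
G (Minnie): min(14, 36, 80) = 14
H (Minnie): min(77, 85, 60) = 60
I (Minnie): min(53, 16, 27) = 16
F (Maxine): max(14, 60, 16) = 60
K (Minnie): min(34, 58, 89) = 34
L (Minnie): min(9, 90, 53) = 9
M (Minnie): min(83, 84, 6) = 6
J (Maxine): max(34, 9, 6) = 34
Root (Minnie): min(28, 60, 34) = 28
Minnie picks the child with the lowest value: B (value 28).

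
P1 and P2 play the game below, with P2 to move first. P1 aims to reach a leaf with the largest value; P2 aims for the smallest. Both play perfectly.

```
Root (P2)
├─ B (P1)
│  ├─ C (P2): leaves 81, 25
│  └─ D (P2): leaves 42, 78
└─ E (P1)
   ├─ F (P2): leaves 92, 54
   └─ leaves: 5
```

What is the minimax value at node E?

F: min(92, 54) = 54
E: max(54, 5) = 54

54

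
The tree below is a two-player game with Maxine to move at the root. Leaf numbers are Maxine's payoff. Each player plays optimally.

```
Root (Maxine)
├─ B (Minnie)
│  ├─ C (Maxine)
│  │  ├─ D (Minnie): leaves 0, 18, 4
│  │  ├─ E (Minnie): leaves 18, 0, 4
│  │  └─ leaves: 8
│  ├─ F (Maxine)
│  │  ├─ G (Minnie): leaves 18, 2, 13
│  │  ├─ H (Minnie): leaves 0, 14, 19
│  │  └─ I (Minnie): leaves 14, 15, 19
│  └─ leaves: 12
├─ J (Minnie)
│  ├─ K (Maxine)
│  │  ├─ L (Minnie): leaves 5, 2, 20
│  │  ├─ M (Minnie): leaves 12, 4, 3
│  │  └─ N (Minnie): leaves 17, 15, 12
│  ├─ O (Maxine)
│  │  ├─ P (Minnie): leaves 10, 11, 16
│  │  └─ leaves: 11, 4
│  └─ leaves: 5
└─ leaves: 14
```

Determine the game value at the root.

D (Minnie): min(0, 18, 4) = 0
E (Minnie): min(18, 0, 4) = 0
C (Maxine): max(0, 0, 8) = 8
G (Minnie): min(18, 2, 13) = 2
H (Minnie): min(0, 14, 19) = 0
I (Minnie): min(14, 15, 19) = 14
F (Maxine): max(2, 0, 14) = 14
B (Minnie): min(8, 14, 12) = 8
L (Minnie): min(5, 2, 20) = 2
M (Minnie): min(12, 4, 3) = 3
N (Minnie): min(17, 15, 12) = 12
K (Maxine): max(2, 3, 12) = 12
P (Minnie): min(10, 11, 16) = 10
O (Maxine): max(10, 11, 4) = 11
J (Minnie): min(12, 11, 5) = 5
Root (Maxine): max(8, 5, 14) = 14

14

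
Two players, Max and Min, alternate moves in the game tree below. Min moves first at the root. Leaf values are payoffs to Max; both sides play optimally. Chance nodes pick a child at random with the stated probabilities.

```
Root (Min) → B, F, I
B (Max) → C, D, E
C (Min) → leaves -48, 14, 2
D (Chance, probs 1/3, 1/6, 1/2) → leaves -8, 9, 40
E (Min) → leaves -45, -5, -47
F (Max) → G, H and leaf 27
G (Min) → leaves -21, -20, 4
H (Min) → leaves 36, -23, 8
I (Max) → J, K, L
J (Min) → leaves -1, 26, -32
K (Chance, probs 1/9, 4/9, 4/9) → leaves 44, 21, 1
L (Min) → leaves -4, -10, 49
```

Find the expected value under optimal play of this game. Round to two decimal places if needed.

C (Min): min(-48, 14, 2) = -48
D (Chance): 1/3·-8 + 1/6·9 + 1/2·40 = 18.83
E (Min): min(-45, -5, -47) = -47
B (Max): max(-48, 18.83, -47) = 18.83
G (Min): min(-21, -20, 4) = -21
H (Min): min(36, -23, 8) = -23
F (Max): max(-21, -23, 27) = 27
J (Min): min(-1, 26, -32) = -32
K (Chance): 1/9·44 + 4/9·21 + 4/9·1 = 14.67
L (Min): min(-4, -10, 49) = -10
I (Max): max(-32, 14.67, -10) = 14.67
Root (Min): min(18.83, 27, 14.67) = 14.67

14.67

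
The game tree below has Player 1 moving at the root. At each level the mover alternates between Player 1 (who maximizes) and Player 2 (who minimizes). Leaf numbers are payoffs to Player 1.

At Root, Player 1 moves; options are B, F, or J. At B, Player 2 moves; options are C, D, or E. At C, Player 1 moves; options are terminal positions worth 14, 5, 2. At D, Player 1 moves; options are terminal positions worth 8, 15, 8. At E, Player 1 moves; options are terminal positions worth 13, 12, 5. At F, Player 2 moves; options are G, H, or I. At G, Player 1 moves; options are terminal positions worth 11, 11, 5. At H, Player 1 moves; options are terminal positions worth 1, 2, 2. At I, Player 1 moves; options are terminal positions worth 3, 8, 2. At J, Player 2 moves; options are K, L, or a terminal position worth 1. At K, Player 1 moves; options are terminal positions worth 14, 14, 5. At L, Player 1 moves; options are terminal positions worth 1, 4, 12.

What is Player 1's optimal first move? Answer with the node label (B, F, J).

C (Player 1): max(14, 5, 2) = 14
D (Player 1): max(8, 15, 8) = 15
E (Player 1): max(13, 12, 5) = 13
B (Player 2): min(14, 15, 13) = 13
G (Player 1): max(11, 11, 5) = 11
H (Player 1): max(1, 2, 2) = 2
I (Player 1): max(3, 8, 2) = 8
F (Player 2): min(11, 2, 8) = 2
K (Player 1): max(14, 14, 5) = 14
L (Player 1): max(1, 4, 12) = 12
J (Player 2): min(14, 12, 1) = 1
Root (Player 1): max(13, 2, 1) = 13
Player 1 picks the child with the highest value: B (value 13).

B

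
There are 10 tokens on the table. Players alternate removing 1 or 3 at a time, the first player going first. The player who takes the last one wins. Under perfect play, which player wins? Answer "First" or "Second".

Second

W/L table (W = player to move can force a win):
i:   0  1  2  3  4  5  6  7  8  9 10
     L  W  L  W  L  W  L  W  L  W  L
Position 10 is L, so the second player wins.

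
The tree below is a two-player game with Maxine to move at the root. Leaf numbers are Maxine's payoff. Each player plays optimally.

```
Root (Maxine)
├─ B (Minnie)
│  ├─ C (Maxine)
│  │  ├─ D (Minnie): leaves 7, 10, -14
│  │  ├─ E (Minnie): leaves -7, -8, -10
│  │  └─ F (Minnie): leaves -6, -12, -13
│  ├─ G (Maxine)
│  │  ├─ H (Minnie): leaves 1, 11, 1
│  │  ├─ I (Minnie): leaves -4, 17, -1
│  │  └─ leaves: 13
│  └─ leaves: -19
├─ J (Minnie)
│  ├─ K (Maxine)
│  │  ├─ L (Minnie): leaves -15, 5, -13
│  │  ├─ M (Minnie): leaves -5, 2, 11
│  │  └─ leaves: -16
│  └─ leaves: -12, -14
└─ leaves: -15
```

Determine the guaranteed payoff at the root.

-14

D (Minnie): min(7, 10, -14) = -14
E (Minnie): min(-7, -8, -10) = -10
F (Minnie): min(-6, -12, -13) = -13
C (Maxine): max(-14, -10, -13) = -10
H (Minnie): min(1, 11, 1) = 1
I (Minnie): min(-4, 17, -1) = -4
G (Maxine): max(1, -4, 13) = 13
B (Minnie): min(-10, 13, -19) = -19
L (Minnie): min(-15, 5, -13) = -15
M (Minnie): min(-5, 2, 11) = -5
K (Maxine): max(-15, -5, -16) = -5
J (Minnie): min(-5, -12, -14) = -14
Root (Maxine): max(-19, -14, -15) = -14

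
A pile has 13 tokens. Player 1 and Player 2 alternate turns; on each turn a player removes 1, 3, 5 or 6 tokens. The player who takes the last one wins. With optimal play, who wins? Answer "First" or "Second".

i:   0  1  2  3  4  5  6  7  8  9 10 11 12 13
     L  W  L  W  L  W  W  W  W  W  W  L  W  L
Position 13 is L, so the second player wins.

Second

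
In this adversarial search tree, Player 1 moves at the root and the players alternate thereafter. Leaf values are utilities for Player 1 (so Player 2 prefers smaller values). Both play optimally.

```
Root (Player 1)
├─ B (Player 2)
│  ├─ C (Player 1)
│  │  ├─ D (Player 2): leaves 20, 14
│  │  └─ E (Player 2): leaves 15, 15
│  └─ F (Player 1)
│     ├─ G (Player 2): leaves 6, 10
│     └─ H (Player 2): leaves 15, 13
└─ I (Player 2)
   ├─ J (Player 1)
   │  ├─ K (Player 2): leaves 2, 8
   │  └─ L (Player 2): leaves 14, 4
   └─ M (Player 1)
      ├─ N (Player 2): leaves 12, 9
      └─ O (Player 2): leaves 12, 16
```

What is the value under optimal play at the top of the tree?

D (Player 2): min(20, 14) = 14
E (Player 2): min(15, 15) = 15
C (Player 1): max(14, 15) = 15
G (Player 2): min(6, 10) = 6
H (Player 2): min(15, 13) = 13
F (Player 1): max(6, 13) = 13
B (Player 2): min(15, 13) = 13
K (Player 2): min(2, 8) = 2
L (Player 2): min(14, 4) = 4
J (Player 1): max(2, 4) = 4
N (Player 2): min(12, 9) = 9
O (Player 2): min(12, 16) = 12
M (Player 1): max(9, 12) = 12
I (Player 2): min(4, 12) = 4
Root (Player 1): max(13, 4) = 13

13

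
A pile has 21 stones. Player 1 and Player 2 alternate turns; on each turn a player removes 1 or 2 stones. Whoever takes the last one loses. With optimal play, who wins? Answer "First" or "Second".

Mark each pile size as W (mover wins) or L (mover loses):
i:   0  1  2  3  4  5  6  7  8  9 10 11 12 13 14 15 16 17 18 19 20 21
     W  L  W  W  L  W  W  L  W  W  L  W  W  L  W  W  L  W  W  L  W  W
Position 21 is W, so the first player wins.

First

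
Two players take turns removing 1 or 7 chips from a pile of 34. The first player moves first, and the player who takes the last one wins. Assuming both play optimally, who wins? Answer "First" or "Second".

Mark each pile size as W (mover wins) or L (mover loses):
i:   0  1  2  3  4  5  6  7  8  9 10 11 12 13 14 15 16 17 18 19 20 21 22 23 24 25 26 27 28 29 30 31 32 33 34
     L  W  L  W  L  W  L  W  L  W  L  W  L  W  L  W  L  W  L  W  L  W  L  W  L  W  L  W  L  W  L  W  L  W  L
Position 34 is L, so the second player wins.

Second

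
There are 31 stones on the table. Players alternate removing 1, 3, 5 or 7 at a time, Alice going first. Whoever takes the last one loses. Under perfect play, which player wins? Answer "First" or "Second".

Compute winning (W) and losing (L) positions by backward induction:
i:   0  1  2  3  4  5  6  7  8  9 10 11 12 13 14 15 16 17 18 19 20 21 22 23 24 25 26 27 28 29 30 31
     W  L  W  L  W  L  W  L  W  L  W  L  W  L  W  L  W  L  W  L  W  L  W  L  W  L  W  L  W  L  W  L
Position 31 is L, so the second player wins.

Second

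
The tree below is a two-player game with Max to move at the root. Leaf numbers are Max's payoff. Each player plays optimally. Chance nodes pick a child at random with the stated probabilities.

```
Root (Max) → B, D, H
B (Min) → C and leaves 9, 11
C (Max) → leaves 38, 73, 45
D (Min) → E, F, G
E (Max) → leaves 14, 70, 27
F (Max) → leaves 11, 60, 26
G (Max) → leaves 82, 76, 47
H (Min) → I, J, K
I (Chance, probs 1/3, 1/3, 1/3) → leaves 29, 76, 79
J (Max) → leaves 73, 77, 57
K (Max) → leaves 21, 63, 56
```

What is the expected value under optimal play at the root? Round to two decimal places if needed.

C (Max): max(38, 73, 45) = 73
B (Min): min(73, 9, 11) = 9
E (Max): max(14, 70, 27) = 70
F (Max): max(11, 60, 26) = 60
G (Max): max(82, 76, 47) = 82
D (Min): min(70, 60, 82) = 60
I (Chance): 1/3·29 + 1/3·76 + 1/3·79 = 61.33
J (Max): max(73, 77, 57) = 77
K (Max): max(21, 63, 56) = 63
H (Min): min(61.33, 77, 63) = 61.33
Root (Max): max(9, 60, 61.33) = 61.33

61.33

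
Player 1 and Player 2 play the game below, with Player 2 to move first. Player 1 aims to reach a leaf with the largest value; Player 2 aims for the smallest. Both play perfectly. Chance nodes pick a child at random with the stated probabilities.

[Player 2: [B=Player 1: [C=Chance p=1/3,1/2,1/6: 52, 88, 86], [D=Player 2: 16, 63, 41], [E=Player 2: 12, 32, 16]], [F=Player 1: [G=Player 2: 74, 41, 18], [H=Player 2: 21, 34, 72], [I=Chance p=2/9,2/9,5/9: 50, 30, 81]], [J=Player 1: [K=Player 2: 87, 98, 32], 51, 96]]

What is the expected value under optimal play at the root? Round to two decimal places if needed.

C (Chance): 1/3·52 + 1/2·88 + 1/6·86 = 75.67
D (Player 2): min(16, 63, 41) = 16
E (Player 2): min(12, 32, 16) = 12
B (Player 1): max(75.67, 16, 12) = 75.67
G (Player 2): min(74, 41, 18) = 18
H (Player 2): min(21, 34, 72) = 21
I (Chance): 2/9·50 + 2/9·30 + 5/9·81 = 62.78
F (Player 1): max(18, 21, 62.78) = 62.78
K (Player 2): min(87, 98, 32) = 32
J (Player 1): max(32, 51, 96) = 96
Root (Player 2): min(75.67, 62.78, 96) = 62.78

62.78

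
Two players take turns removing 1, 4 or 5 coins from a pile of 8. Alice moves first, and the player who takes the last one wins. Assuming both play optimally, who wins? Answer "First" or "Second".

Compute winning (W) and losing (L) positions by backward induction:
i:   0  1  2  3  4  5  6  7  8
     L  W  L  W  W  W  W  W  L
Position 8 is L, so the second player wins.

Second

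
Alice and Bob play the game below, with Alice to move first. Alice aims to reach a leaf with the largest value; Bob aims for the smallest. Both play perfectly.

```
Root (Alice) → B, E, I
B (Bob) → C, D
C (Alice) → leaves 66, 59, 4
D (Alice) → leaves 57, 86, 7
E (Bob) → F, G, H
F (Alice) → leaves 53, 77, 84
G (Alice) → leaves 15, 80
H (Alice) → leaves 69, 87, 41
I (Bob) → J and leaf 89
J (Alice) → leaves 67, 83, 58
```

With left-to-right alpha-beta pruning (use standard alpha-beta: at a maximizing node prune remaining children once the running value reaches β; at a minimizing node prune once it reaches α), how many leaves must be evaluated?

C [α=-∞,β=+∞]: v=66
D [α=-∞,β=66]: v=86 after child 2 ≥ β → β-cutoff, skip 1
B [α=-∞,β=+∞]: v=66
F [α=66,β=+∞]: v=84
G [α=66,β=84]: v=80
H [α=66,β=80]: v=87 after child 2 ≥ β → β-cutoff, skip 1
E [α=66,β=+∞]: v=80
J [α=80,β=+∞]: v=83
I [α=80,β=+∞]: v=83
Root [α=-∞,β=+∞]: v=83
Leaves evaluated: 16 of 18.

16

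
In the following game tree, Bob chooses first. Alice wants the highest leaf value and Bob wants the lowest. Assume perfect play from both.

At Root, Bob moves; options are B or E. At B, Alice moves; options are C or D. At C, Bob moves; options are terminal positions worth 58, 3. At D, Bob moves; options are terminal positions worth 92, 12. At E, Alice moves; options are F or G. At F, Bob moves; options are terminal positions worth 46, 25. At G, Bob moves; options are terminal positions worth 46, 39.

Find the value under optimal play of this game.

12

C (Bob): min(58, 3) = 3
D (Bob): min(92, 12) = 12
B (Alice): max(3, 12) = 12
F (Bob): min(46, 25) = 25
G (Bob): min(46, 39) = 39
E (Alice): max(25, 39) = 39
Root (Bob): min(12, 39) = 12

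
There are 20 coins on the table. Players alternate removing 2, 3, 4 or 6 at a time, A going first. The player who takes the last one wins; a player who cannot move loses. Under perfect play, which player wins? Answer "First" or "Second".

i:   0  1  2  3  4  5  6  7  8  9 10 11 12 13 14 15 16 17 18 19 20
     L  L  W  W  W  W  W  W  L  L  W  W  W  W  W  W  L  L  W  W  W
Position 20 is W, so the first player wins.

First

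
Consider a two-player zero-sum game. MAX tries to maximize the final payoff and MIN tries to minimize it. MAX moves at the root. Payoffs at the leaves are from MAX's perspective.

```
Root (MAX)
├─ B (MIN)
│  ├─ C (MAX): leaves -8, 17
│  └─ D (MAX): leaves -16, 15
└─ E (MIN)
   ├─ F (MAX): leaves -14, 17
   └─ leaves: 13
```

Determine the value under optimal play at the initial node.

C (MAX): max(-8, 17) = 17
D (MAX): max(-16, 15) = 15
B (MIN): min(17, 15) = 15
F (MAX): max(-14, 17) = 17
E (MIN): min(17, 13) = 13
Root (MAX): max(15, 13) = 15

15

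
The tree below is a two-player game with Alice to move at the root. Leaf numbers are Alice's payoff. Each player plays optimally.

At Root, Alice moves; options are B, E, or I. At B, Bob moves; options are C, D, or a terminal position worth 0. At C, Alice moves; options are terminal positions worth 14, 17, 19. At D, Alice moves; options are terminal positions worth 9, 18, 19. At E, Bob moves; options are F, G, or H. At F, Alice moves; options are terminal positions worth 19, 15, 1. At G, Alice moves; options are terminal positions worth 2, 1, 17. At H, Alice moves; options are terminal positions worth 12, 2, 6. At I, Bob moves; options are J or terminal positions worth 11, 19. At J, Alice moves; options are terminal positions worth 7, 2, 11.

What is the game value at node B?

0

C: max(14, 17, 19) = 19
D: max(9, 18, 19) = 19
B: min(19, 19, 0) = 0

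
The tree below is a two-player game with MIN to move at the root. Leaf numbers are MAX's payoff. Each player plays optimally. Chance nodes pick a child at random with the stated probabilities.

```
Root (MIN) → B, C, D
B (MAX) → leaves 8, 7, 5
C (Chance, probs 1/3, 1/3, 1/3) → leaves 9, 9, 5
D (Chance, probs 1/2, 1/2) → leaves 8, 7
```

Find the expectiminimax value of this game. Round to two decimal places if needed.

7.5

B (MAX): max(8, 7, 5) = 8
C (Chance): 1/3·9 + 1/3·9 + 1/3·5 = 7.67
D (Chance): 1/2·8 + 1/2·7 = 7.5
Root (MIN): min(8, 7.67, 7.5) = 7.5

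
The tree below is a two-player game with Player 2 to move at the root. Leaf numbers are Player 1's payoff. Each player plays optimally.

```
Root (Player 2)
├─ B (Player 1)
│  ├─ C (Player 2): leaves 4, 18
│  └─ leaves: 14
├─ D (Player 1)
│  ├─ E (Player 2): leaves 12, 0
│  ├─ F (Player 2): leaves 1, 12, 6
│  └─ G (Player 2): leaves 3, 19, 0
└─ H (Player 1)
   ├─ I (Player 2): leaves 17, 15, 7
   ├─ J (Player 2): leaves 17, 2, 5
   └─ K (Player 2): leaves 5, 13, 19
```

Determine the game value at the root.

1

C (Player 2): min(4, 18) = 4
B (Player 1): max(4, 14) = 14
E (Player 2): min(12, 0) = 0
F (Player 2): min(1, 12, 6) = 1
G (Player 2): min(3, 19, 0) = 0
D (Player 1): max(0, 1, 0) = 1
I (Player 2): min(17, 15, 7) = 7
J (Player 2): min(17, 2, 5) = 2
K (Player 2): min(5, 13, 19) = 5
H (Player 1): max(7, 2, 5) = 7
Root (Player 2): min(14, 1, 7) = 1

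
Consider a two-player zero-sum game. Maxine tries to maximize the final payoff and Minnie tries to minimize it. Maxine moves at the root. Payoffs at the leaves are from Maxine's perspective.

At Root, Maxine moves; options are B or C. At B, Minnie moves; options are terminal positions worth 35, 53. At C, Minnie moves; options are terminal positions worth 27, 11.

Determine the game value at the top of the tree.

35

B (Minnie): min(35, 53) = 35
C (Minnie): min(27, 11) = 11
Root (Maxine): max(35, 11) = 35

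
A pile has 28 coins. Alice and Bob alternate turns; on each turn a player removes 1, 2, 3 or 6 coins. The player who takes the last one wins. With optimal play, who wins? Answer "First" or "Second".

Second

i:   0  1  2  3  4  5  6  7  8  9 10 11 12 13 14 15 16 17 18 19 20 21 22 23 24 25 26 27 28
     L  W  W  W  L  W  W  W  L  W  W  W  L  W  W  W  L  W  W  W  L  W  W  W  L  W  W  W  L
Position 28 is L, so the second player wins.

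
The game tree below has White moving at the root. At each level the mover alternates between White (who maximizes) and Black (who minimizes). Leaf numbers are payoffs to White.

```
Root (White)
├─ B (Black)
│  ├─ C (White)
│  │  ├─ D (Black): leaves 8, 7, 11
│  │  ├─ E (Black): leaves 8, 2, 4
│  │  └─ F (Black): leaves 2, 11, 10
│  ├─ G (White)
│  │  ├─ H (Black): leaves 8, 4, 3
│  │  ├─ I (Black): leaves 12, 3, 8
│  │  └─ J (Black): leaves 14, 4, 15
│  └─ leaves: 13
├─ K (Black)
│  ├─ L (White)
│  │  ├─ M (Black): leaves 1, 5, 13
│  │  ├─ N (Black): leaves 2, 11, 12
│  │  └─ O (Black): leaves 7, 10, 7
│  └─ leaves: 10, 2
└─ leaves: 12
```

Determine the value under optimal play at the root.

12

D (Black): min(8, 7, 11) = 7
E (Black): min(8, 2, 4) = 2
F (Black): min(2, 11, 10) = 2
C (White): max(7, 2, 2) = 7
H (Black): min(8, 4, 3) = 3
I (Black): min(12, 3, 8) = 3
J (Black): min(14, 4, 15) = 4
G (White): max(3, 3, 4) = 4
B (Black): min(7, 4, 13) = 4
M (Black): min(1, 5, 13) = 1
N (Black): min(2, 11, 12) = 2
O (Black): min(7, 10, 7) = 7
L (White): max(1, 2, 7) = 7
K (Black): min(7, 10, 2) = 2
Root (White): max(4, 2, 12) = 12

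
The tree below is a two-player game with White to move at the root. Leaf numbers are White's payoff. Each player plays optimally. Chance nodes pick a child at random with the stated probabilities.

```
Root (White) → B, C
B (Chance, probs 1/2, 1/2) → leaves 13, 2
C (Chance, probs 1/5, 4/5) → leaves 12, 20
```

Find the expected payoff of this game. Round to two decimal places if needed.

B (Chance): 1/2·13 + 1/2·2 = 7.5
C (Chance): 1/5·12 + 4/5·20 = 18.4
Root (White): max(7.5, 18.4) = 18.4

18.4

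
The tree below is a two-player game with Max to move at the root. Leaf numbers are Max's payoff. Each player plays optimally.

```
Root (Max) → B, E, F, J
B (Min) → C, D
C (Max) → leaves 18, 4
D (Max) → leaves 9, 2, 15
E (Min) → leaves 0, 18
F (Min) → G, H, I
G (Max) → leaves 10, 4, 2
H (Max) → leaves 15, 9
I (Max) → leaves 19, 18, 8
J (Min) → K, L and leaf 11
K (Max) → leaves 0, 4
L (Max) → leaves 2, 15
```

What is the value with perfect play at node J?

4

K: max(0, 4) = 4
L: max(2, 15) = 15
J: min(4, 15, 11) = 4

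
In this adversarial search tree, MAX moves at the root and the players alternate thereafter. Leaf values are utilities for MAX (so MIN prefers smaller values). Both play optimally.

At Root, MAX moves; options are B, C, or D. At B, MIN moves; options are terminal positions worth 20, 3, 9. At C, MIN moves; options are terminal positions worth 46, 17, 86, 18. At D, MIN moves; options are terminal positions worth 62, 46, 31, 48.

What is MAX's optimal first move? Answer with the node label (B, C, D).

D

B (MIN): min(20, 3, 9) = 3
C (MIN): min(46, 17, 86, 18) = 17
D (MIN): min(62, 46, 31, 48) = 31
Root (MAX): max(3, 17, 31) = 31
MAX picks the child with the highest value: D (value 31).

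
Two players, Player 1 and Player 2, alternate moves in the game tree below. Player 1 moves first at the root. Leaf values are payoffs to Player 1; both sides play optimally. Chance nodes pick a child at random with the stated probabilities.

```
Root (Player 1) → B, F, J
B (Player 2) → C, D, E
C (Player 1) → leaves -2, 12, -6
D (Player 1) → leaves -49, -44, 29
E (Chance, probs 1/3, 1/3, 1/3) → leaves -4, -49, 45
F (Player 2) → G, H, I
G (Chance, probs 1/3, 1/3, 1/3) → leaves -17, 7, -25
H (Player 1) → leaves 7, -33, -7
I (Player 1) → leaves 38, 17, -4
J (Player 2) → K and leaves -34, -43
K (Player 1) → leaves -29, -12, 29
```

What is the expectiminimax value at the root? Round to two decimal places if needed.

-2.67

C (Player 1): max(-2, 12, -6) = 12
D (Player 1): max(-49, -44, 29) = 29
E (Chance): 1/3·-4 + 1/3·-49 + 1/3·45 = -2.67
B (Player 2): min(12, 29, -2.67) = -2.67
G (Chance): 1/3·-17 + 1/3·7 + 1/3·-25 = -11.67
H (Player 1): max(7, -33, -7) = 7
I (Player 1): max(38, 17, -4) = 38
F (Player 2): min(-11.67, 7, 38) = -11.67
K (Player 1): max(-29, -12, 29) = 29
J (Player 2): min(29, -34, -43) = -43
Root (Player 1): max(-2.67, -11.67, -43) = -2.67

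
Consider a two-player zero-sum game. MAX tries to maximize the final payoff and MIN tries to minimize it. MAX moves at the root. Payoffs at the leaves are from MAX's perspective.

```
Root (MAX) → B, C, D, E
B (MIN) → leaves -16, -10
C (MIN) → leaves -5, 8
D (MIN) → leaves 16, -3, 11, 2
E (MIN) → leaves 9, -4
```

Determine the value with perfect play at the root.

-3

B (MIN): min(-16, -10) = -16
C (MIN): min(-5, 8) = -5
D (MIN): min(16, -3, 11, 2) = -3
E (MIN): min(9, -4) = -4
Root (MAX): max(-16, -5, -3, -4) = -3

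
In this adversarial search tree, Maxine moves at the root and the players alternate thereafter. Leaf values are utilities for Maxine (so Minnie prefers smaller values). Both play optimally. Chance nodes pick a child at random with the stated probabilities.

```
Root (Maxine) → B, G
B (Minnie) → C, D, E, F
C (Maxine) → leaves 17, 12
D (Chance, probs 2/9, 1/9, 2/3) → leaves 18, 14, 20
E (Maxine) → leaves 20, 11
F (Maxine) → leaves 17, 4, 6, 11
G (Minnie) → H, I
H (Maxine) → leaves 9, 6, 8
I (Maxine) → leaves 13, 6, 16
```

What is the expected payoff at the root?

17

C (Maxine): max(17, 12) = 17
D (Chance): 2/9·18 + 1/9·14 + 2/3·20 = 18.89
E (Maxine): max(20, 11) = 20
F (Maxine): max(17, 4, 6, 11) = 17
B (Minnie): min(17, 18.89, 20, 17) = 17
H (Maxine): max(9, 6, 8) = 9
I (Maxine): max(13, 6, 16) = 16
G (Minnie): min(9, 16) = 9
Root (Maxine): max(17, 9) = 17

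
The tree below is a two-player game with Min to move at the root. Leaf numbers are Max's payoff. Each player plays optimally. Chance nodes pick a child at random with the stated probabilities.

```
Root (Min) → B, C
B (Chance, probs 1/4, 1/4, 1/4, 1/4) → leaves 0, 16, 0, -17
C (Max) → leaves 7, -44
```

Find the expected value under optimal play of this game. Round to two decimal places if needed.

-0.25

B (Chance): 1/4·0 + 1/4·16 + 1/4·0 + 1/4·-17 = -0.25
C (Max): max(7, -44) = 7
Root (Min): min(-0.25, 7) = -0.25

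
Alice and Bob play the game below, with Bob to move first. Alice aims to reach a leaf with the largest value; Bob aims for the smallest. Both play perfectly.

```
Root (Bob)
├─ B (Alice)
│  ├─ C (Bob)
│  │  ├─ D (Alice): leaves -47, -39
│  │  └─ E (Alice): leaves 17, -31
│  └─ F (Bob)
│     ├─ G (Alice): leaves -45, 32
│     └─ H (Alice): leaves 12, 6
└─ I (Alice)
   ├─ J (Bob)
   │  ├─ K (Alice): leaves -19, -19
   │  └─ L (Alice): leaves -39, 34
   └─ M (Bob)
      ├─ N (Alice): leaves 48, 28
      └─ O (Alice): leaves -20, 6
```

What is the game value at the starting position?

D (Alice): max(-47, -39) = -39
E (Alice): max(17, -31) = 17
C (Bob): min(-39, 17) = -39
G (Alice): max(-45, 32) = 32
H (Alice): max(12, 6) = 12
F (Bob): min(32, 12) = 12
B (Alice): max(-39, 12) = 12
K (Alice): max(-19, -19) = -19
L (Alice): max(-39, 34) = 34
J (Bob): min(-19, 34) = -19
N (Alice): max(48, 28) = 48
O (Alice): max(-20, 6) = 6
M (Bob): min(48, 6) = 6
I (Alice): max(-19, 6) = 6
Root (Bob): min(12, 6) = 6

6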